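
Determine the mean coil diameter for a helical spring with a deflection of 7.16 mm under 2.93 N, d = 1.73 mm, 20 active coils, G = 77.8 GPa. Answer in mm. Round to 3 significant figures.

22.0 mm

Required rate k = F/δ = 2.93/7.16 = 0.40922 N/mm
D = (Gd⁴/(8N_a·k))^(1/3) = (77.8×10³·1.73⁴/(8·20·0.40922))^(1/3)
  = (10643.6)^(1/3) = 21.9970 mm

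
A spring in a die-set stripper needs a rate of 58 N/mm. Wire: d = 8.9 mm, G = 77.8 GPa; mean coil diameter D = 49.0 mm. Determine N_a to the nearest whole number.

N_a = Gd⁴/(8D³k) = (77.8×10³ × 8.9⁴)/(8 × 49.0³ × 58)
    = 4.88135e+08 / 5.45891e+07 = 8.942 → 9 coils

9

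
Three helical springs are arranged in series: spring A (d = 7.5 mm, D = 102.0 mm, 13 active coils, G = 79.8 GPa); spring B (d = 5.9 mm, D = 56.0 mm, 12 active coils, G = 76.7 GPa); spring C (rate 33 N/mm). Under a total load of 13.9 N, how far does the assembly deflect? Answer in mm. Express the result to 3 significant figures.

9.02 mm

k_A = Gd⁴/(8D³N_a) = (79.8×10³)(7.5⁴)/(8·102.0³·13) = 2.2878 N/mm
k_B = Gd⁴/(8D³N_a) = (76.7×10³)(5.9⁴)/(8·56.0³·12) = 5.5127 N/mm
Series: 1/k_eq = 1/2.2878 + 1/5.5127 + 1/33 = 0.64881; k_eq = 1.5413 N/mm
δ = F/k_eq = 13.9/1.5413 = 9.0184 mm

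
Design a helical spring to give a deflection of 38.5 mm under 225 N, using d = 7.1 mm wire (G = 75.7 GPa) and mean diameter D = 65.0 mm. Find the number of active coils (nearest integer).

Required rate k = F/δ = 225/38.5 = 5.8442 N/mm
N_a = Gd⁴/(8D³k) = (75.7×10³ × 7.1⁴)/(8 × 65.0³ × 5.8442)
    = 1.92366e+08 / 1.28396e+07 = 14.98 → 15 coils

15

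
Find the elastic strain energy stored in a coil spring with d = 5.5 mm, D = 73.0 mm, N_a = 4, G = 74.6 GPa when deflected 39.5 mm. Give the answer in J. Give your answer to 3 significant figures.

k = Gd⁴/(8D³N_a) = (74.6×10³)(5.5⁴)/(8·73.0³·4) = 5.4837 N/mm
U = ½kδ² = 0.5 × 5.4837 × 39.5² = 4277.9 N·mm = 4.2779 J

4.28 J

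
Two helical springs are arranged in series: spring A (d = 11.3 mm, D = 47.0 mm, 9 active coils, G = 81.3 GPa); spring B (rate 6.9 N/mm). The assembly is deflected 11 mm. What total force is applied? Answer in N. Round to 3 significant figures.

73.1 N

k_A = Gd⁴/(8D³N_a) = (81.3×10³)(11.3⁴)/(8·47.0³·9) = 177.33 N/mm
Series: 1/k_eq = 1/177.33 + 1/6.9 = 0.15057; k_eq = 6.6416 N/mm
F = k_eq·δ = 6.6416·11 = 73.057 N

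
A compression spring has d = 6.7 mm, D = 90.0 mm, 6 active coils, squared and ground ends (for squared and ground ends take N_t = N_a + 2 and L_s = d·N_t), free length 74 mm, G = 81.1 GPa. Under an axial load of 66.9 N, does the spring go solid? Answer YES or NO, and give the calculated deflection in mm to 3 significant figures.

k = Gd⁴/(8D³N_a) = (81.1×10³)(6.7⁴)/(8·90.0³·6) = 4.6704 N/mm
N_t = 8; L_s = 6.7·8 = 53.6 mm; δ_solid = L₀ − L_s = 74 − 53.6 = 20.4 mm
δ = F/k = 66.9/4.6704 = 14.324 mm
δ < δ_solid → spring does not go solid

NO, δ = 14.3 mm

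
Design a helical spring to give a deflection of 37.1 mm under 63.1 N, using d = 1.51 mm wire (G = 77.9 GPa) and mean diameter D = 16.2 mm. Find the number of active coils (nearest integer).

Required rate k = F/δ = 63.1/37.1 = 1.7008 N/mm
N_a = Gd⁴/(8D³k) = (77.9×10³ × 1.51⁴)/(8 × 16.2³ × 1.7008)
    = 404991 / 57848.3 = 7.001 → 7 coils

7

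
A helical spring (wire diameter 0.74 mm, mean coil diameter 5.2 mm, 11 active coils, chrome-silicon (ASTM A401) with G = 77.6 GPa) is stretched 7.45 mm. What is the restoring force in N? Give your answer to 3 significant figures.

14.0 N

k = Gd⁴/(8D³N_a) = (77.6×10³)(0.74⁴)/(8·5.2³·11) = 1.8806 N/mm
F = k·δ = 1.8806 × 7.45 = 14.01 N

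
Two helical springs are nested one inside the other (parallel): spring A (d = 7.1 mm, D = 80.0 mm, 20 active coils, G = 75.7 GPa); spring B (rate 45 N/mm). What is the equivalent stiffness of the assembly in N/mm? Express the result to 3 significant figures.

k_A = Gd⁴/(8D³N_a) = (75.7×10³)(7.1⁴)/(8·80.0³·20) = 2.3482 N/mm
Parallel: k_eq = 2.3482 + 45 = 47.348 N/mm

47.3 N/mm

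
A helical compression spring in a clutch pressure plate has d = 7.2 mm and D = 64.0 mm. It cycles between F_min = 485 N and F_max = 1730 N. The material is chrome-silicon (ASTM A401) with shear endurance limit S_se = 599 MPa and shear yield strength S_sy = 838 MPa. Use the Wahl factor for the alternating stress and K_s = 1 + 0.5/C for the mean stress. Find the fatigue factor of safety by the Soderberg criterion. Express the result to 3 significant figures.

C = D/d = 64.0/7.2 = 8.8889; K_W = (4C−1)/(4C−4)+0.615/C = 1.1643; K_s = 1+0.5/C = 1.0562
F_a = (F_max−F_min)/2 = 622.5 N; F_m = (F_max+F_min)/2 = 1107.5 N
τ_a = K_W·8F_aD/(πd³) = 1.1643 × 271.81 = 316.45 MPa
τ_m = K_s·8F_mD/(πd³) = 1.0562 × 483.58 = 510.78 MPa
Soderberg: 1/n_f = τ_a/S_se + τ_m/S_sy = 316.45/599 + 510.78/838 = 0.52830 + 0.60952 = 1.1378
n_f = 1/1.1378 = 0.8789

0.879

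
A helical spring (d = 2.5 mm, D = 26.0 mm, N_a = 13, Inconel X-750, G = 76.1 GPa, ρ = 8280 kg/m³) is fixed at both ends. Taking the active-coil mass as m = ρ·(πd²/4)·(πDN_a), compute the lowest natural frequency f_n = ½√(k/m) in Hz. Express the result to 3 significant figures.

k = Gd⁴/(8D³N_a) = (76.1×10³)(2.5⁴)/(8·26.0³·13) = 1.6263 N/mm = 1626.3 N/m
Wire length L = πDN_a = π·26.0·13 = 1061.9 mm
m = ρ·(πd²/4)·L = 8280 × 4.9087×10⁻⁶ m² × 1.0619 m = 0.043159 kg
f_n = ½√(k/m) = 0.5·√(1626.3/0.043159) = 0.5·√(37681) = 97.058 Hz

97.1 Hz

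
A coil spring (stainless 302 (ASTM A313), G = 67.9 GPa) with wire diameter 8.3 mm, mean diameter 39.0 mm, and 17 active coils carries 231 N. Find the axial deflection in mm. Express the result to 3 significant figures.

5.78 mm

k = Gd⁴/(8D³N_a) = (67.9×10³)(8.3⁴)/(8·39.0³·17) = 39.944 N/mm
δ = F/k = 231 / 39.944 = 5.7831 mm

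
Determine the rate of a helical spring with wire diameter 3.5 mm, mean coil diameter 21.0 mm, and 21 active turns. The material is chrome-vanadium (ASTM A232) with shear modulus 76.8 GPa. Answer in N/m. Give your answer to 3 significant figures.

k = Gd⁴/(8D³N_a) = (76.8×10³ × 3.5⁴) / (8 × 21.0³ × 21)
  = 1.15248e+07 / 1.55585e+06 = 7.4074 N/mm = 7407.4 N/m

7410 N/m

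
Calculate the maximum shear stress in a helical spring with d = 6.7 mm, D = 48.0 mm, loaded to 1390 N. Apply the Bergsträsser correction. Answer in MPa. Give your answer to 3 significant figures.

675 MPa

Spring index C = D/d = 48.0/6.7 = 7.1642
K_B = (4C+2)/(4C−3) = 30.657/25.657 = 1.1949
τ₀ = 8FD/(πd³) = 8·1390·48.0/(π·6.7³) = 533760/944.87 = 564.9 MPa
τ_max = K·τ₀ = 1.1949 × 564.9 = 674.99 MPa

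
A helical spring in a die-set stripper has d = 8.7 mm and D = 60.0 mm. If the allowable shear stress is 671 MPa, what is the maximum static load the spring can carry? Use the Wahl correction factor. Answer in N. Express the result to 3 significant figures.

2380 N

C = D/d = 60.0/8.7 = 6.8966
K_W = (4C−1)/(4C−4) + 0.615/C = 26.586/23.586 + 0.0892 = 1.2164
τ_max = K·8FD/(πd³) → F_max = τ_allow·πd³/(8DK)
F_max = 671·π·8.7³/(8·60.0·1.2164) = 1.3881e+06/583.86 = 2377.5 N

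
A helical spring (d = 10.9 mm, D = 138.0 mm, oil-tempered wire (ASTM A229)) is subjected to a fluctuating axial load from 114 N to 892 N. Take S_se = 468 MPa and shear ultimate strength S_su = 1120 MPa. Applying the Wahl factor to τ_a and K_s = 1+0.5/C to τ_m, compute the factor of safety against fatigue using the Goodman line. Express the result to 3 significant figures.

2.65

C = D/d = 138.0/10.9 = 12.6606; K_W = (4C−1)/(4C−4)+0.615/C = 1.1129; K_s = 1+0.5/C = 1.0395
F_a = (F_max−F_min)/2 = 389 N; F_m = (F_max+F_min)/2 = 503 N
τ_a = K_W·8F_aD/(πd³) = 1.1129 × 105.56 = 117.47 MPa
τ_m = K_s·8F_mD/(πd³) = 1.0395 × 136.49 = 141.88 MPa
Goodman: 1/n_f = τ_a/S_se + τ_m/S_su = 117.47/468 + 141.88/1120 = 0.25101 + 0.12668 = 0.37769
n_f = 1/0.37769 = 2.648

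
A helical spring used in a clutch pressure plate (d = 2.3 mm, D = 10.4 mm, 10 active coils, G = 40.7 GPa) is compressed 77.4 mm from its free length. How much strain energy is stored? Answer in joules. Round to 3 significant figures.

37.9 J

k = Gd⁴/(8D³N_a) = (40.7×10³)(2.3⁴)/(8·10.4³·10) = 12.657 N/mm
U = ½kδ² = 0.5 × 12.657 × 77.4² = 37911 N·mm = 37.911 J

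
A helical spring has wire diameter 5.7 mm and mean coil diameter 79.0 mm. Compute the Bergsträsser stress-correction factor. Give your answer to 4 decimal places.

1.0953

C = D/d = 79.0/5.7 = 13.8596
K_B = (4C+2)/(4C−3) = 57.439/52.439 = 1.0953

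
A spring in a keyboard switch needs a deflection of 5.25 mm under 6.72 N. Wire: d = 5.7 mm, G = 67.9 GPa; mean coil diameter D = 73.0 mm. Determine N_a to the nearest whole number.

Required rate k = F/δ = 6.72/5.25 = 1.28 N/mm
N_a = Gd⁴/(8D³k) = (67.9×10³ × 5.7⁴)/(8 × 73.0³ × 1.28)
    = 7.16752e+07 / 3.98353e+06 = 17.99 → 18 coils

18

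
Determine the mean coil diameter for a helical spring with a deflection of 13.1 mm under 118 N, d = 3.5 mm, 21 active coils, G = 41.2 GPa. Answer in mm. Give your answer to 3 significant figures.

Required rate k = F/δ = 118/13.1 = 9.0076 N/mm
D = (Gd⁴/(8N_a·k))^(1/3) = (41.2×10³·3.5⁴/(8·21·9.0076))^(1/3)
  = (4085.54)^(1/3) = 15.9864 mm

16.0 mm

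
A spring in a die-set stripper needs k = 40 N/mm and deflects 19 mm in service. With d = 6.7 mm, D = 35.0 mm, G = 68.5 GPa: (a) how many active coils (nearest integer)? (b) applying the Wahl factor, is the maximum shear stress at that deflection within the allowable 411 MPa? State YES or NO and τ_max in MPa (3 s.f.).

N_a = Gd⁴/(8D³k) = (68.5×10³)(6.7⁴)/(8·35.0³·40) = 10.06 → N_a = 10
Actual rate k = Gd⁴/(8D³·10) = 40.243 N/mm
Working load F = kδ = 40.243·19 = 764.63 N
C = 35.0/6.7 = 5.2239; K_W = (4C−1)/(4C−4)+0.615/C = 1.2953
τ_max = K_W·8FD/(πd³) = 1.2953·226.59 = 293.49 MPa
τ_max ≤ 411 MPa → acceptable

(a) 10 coils; (b) YES, τ_max = 293 MPa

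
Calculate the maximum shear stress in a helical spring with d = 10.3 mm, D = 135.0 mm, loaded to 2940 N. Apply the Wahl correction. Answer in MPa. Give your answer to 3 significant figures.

Spring index C = D/d = 135.0/10.3 = 13.1068
K_W = (4C−1)/(4C−4) + 0.615/C = 51.427/48.427 + 0.0469 = 1.1089
τ₀ = 8FD/(πd³) = 8·2940·135.0/(π·10.3³) = 3.1752e+06/3432.9 = 924.93 MPa
τ_max = K·τ₀ = 1.1089 × 924.93 = 1025.6 MPa

1030 MPa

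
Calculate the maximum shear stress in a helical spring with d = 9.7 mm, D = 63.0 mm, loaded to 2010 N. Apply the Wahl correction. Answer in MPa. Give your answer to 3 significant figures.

435 MPa

Spring index C = D/d = 63.0/9.7 = 6.4948
K_W = (4C−1)/(4C−4) + 0.615/C = 24.979/21.979 + 0.0947 = 1.2312
τ₀ = 8FD/(πd³) = 8·2010·63.0/(π·9.7³) = 1.01304e+06/2867.2 = 353.31 MPa
τ_max = K·τ₀ = 1.2312 × 353.31 = 434.99 MPa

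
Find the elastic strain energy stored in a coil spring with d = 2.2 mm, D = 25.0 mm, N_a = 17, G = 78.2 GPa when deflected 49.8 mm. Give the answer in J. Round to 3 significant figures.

1.07 J

k = Gd⁴/(8D³N_a) = (78.2×10³)(2.2⁴)/(8·25.0³·17) = 0.86206 N/mm
U = ½kδ² = 0.5 × 0.86206 × 49.8² = 1069 N·mm = 1.069 J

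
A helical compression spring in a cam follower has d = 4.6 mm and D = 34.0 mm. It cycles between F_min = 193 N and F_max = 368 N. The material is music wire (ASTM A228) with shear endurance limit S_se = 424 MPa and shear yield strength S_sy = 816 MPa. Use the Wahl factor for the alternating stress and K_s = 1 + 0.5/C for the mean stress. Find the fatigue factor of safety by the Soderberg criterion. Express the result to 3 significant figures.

1.83

C = D/d = 34.0/4.6 = 7.3913; K_W = (4C−1)/(4C−4)+0.615/C = 1.2006; K_s = 1+0.5/C = 1.0676
F_a = (F_max−F_min)/2 = 87.5 N; F_m = (F_max+F_min)/2 = 280.5 N
τ_a = K_W·8F_aD/(πd³) = 1.2006 × 77.831 = 93.44 MPa
τ_m = K_s·8F_mD/(πd³) = 1.0676 × 249.5 = 266.38 MPa
Soderberg: 1/n_f = τ_a/S_se + τ_m/S_sy = 93.44/424 + 266.38/816 = 0.22038 + 0.32645 = 0.54683
n_f = 1/0.54683 = 1.829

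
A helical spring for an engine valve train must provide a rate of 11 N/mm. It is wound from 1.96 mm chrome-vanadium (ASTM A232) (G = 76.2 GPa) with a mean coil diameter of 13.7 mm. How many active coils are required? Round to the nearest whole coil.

5

N_a = Gd⁴/(8D³k) = (76.2×10³ × 1.96⁴)/(8 × 13.7³ × 11)
    = 1.12455e+06 / 226279 = 4.97 → 5 coils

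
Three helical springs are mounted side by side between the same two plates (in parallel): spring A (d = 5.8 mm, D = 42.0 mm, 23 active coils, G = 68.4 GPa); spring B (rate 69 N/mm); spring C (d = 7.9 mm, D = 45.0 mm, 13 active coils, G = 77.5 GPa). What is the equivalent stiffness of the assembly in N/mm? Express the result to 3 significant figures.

107 N/mm

k_A = Gd⁴/(8D³N_a) = (68.4×10³)(5.8⁴)/(8·42.0³·23) = 5.6781 N/mm
k_C = Gd⁴/(8D³N_a) = (77.5×10³)(7.9⁴)/(8·45.0³·13) = 31.852 N/mm
Parallel: k_eq = 5.6781 + 69 + 31.852 = 106.53 N/mm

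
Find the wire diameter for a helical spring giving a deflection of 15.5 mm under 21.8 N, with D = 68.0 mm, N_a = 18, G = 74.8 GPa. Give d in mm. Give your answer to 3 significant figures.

Required rate k = F/δ = 21.8/15.5 = 1.4065 N/mm
d = (8D³N_a·k / G)^(1/4) = (8·68.0³·18·1.4065 / (74.8×10³))^0.25
  = (851.36)^0.25 = 5.4017 mm

5.40 mm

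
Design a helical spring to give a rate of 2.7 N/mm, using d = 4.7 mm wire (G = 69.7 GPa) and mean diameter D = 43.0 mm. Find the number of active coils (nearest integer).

N_a = Gd⁴/(8D³k) = (69.7×10³ × 4.7⁴)/(8 × 43.0³ × 2.7)
    = 3.40114e+07 / 1.71735e+06 = 19.8 → 20 coils

20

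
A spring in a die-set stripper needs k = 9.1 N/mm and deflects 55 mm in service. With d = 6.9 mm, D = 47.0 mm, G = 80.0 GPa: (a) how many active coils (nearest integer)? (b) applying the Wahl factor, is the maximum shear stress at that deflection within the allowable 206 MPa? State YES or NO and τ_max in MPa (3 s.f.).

N_a = Gd⁴/(8D³k) = (80.0×10³)(6.9⁴)/(8·47.0³·9.1) = 23.99 → N_a = 24
Actual rate k = Gd⁴/(8D³·24) = 9.0969 N/mm
Working load F = kδ = 9.0969·55 = 500.33 N
C = 47.0/6.9 = 6.8116; K_W = (4C−1)/(4C−4)+0.615/C = 1.2193
τ_max = K_W·8FD/(πd³) = 1.2193·182.28 = 222.26 MPa
τ_max > 206 MPa → exceeds allowable

(a) 24 coils; (b) NO, τ_max = 222 MPa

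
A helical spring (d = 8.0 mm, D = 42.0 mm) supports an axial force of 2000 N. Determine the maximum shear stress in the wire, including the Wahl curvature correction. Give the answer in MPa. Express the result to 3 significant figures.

Spring index C = D/d = 42.0/8.0 = 5.2500
K_W = (4C−1)/(4C−4) + 0.615/C = 20.000/17.000 + 0.1171 = 1.2936
τ₀ = 8FD/(πd³) = 8·2000·42.0/(π·8.0³) = 672000/1608.5 = 417.78 MPa
τ_max = K·τ₀ = 1.2936 × 417.78 = 540.45 MPa

540 MPa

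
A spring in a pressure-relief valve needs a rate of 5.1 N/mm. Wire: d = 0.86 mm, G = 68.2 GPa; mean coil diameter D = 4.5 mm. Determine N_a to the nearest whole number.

10

N_a = Gd⁴/(8D³k) = (68.2×10³ × 0.86⁴)/(8 × 4.5³ × 5.1)
    = 37306 / 3717.9 = 10.03 → 10 coils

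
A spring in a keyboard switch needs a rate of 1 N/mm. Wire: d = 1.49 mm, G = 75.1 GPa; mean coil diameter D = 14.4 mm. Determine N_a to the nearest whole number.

15

N_a = Gd⁴/(8D³k) = (75.1×10³ × 1.49⁴)/(8 × 14.4³ × 1)
    = 370156 / 23887.9 = 15.5 → 15 coils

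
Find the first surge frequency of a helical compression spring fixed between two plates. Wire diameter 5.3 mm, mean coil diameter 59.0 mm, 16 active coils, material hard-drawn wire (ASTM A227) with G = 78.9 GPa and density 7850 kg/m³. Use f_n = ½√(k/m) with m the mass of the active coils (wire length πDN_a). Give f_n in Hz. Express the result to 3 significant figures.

k = Gd⁴/(8D³N_a) = (78.9×10³)(5.3⁴)/(8·59.0³·16) = 2.3682 N/mm = 2368.2 N/m
Wire length L = πDN_a = π·59.0·16 = 2965.7 mm
m = ρ·(πd²/4)·L = 7850 × 22.062×10⁻⁶ m² × 2.9657 m = 0.51361 kg
f_n = ½√(k/m) = 0.5·√(2368.2/0.51361) = 0.5·√(4610.9) = 33.952 Hz

34.0 Hz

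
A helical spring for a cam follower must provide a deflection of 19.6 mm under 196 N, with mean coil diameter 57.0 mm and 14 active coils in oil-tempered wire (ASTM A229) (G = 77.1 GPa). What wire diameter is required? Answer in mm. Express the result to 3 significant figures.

7.20 mm

Required rate k = F/δ = 196/19.6 = 10 N/mm
d = (8D³N_a·k / G)^(1/4) = (8·57.0³·14·10 / (77.1×10³))^0.25
  = (2690.2)^0.25 = 7.2019 mm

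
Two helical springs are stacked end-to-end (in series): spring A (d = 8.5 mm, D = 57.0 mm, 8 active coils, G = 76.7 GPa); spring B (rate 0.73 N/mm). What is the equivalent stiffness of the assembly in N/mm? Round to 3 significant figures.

k_A = Gd⁴/(8D³N_a) = (76.7×10³)(8.5⁴)/(8·57.0³·8) = 33.781 N/mm
Series: 1/k_eq = 1/33.781 + 1/0.73 = 1.3995; k_eq = 0.71456 N/mm

0.715 N/mm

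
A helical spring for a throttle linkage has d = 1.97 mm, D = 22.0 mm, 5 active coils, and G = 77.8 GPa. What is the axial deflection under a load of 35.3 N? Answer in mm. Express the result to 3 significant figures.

12.8 mm

k = Gd⁴/(8D³N_a) = (77.8×10³)(1.97⁴)/(8·22.0³·5) = 2.7512 N/mm
δ = F/k = 35.3 / 2.7512 = 12.831 mm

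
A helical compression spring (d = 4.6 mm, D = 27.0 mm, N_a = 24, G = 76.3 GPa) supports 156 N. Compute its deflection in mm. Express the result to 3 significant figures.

k = Gd⁴/(8D³N_a) = (76.3×10³)(4.6⁴)/(8·27.0³·24) = 9.0399 N/mm
δ = F/k = 156 / 9.0399 = 17.257 mm

17.3 mm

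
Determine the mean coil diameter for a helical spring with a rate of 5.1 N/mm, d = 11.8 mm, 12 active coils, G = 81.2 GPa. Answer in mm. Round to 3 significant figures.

D = (Gd⁴/(8N_a·k))^(1/3) = (81.2×10³·11.8⁴/(8·12·5.1))^(1/3)
  = (3.21546e+06)^(1/3) = 147.5981 mm

148 mm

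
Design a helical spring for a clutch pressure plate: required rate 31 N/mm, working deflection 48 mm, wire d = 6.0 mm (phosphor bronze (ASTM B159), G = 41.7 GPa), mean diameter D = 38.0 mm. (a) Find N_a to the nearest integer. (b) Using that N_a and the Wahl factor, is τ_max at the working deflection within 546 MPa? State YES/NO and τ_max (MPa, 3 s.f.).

N_a = Gd⁴/(8D³k) = (41.7×10³)(6.0⁴)/(8·38.0³·31) = 3.971 → N_a = 4
Actual rate k = Gd⁴/(8D³·4) = 30.778 N/mm
Working load F = kδ = 30.778·48 = 1477.3 N
C = 38.0/6.0 = 6.3333; K_W = (4C−1)/(4C−4)+0.615/C = 1.2377
τ_max = K_W·8FD/(πd³) = 1.2377·661.84 = 819.18 MPa
τ_max > 546 MPa → exceeds allowable

(a) 4 coils; (b) NO, τ_max = 819 MPa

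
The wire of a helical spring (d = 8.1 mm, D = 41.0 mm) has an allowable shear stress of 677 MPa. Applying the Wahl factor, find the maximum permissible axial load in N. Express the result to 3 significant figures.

2640 N

C = D/d = 41.0/8.1 = 5.0617
K_W = (4C−1)/(4C−4) + 0.615/C = 19.247/16.247 + 0.1215 = 1.3062
τ_max = K·8FD/(πd³) → F_max = τ_allow·πd³/(8DK)
F_max = 677·π·8.1³/(8·41.0·1.3062) = 1.1303e+06/428.42 = 2638.3 N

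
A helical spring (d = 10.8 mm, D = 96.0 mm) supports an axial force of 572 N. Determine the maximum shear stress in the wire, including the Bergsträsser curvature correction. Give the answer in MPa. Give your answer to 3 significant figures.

128 MPa

Spring index C = D/d = 96.0/10.8 = 8.8889
K_B = (4C+2)/(4C−3) = 37.556/32.556 = 1.1536
τ₀ = 8FD/(πd³) = 8·572·96.0/(π·10.8³) = 439296/3957.5 = 111 MPa
τ_max = K·τ₀ = 1.1536 × 111 = 128.05 MPa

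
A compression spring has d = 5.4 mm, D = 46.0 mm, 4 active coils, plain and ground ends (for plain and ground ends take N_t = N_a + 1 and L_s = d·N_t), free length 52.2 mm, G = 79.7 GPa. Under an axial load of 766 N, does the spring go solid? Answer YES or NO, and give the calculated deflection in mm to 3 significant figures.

k = Gd⁴/(8D³N_a) = (79.7×10³)(5.4⁴)/(8·46.0³·4) = 21.758 N/mm
N_t = 5; L_s = 5.4·5 = 27 mm; δ_solid = L₀ − L_s = 52.2 − 27 = 25.2 mm
δ = F/k = 766/21.758 = 35.206 mm
δ ≥ δ_solid → spring goes solid

YES, δ = 35.2 mm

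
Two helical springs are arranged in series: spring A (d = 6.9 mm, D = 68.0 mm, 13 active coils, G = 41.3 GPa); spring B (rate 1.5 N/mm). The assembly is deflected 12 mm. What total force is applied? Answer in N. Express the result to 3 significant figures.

11.8 N

k_A = Gd⁴/(8D³N_a) = (41.3×10³)(6.9⁴)/(8·68.0³·13) = 2.8628 N/mm
Series: 1/k_eq = 1/2.8628 + 1/1.5 = 1.016; k_eq = 0.98427 N/mm
F = k_eq·δ = 0.98427·12 = 11.811 N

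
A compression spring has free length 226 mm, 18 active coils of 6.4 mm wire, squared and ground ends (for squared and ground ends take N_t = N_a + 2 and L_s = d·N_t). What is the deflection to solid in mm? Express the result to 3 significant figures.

N_t = 20; L_s = 6.4·20 = 128 mm
δ_solid = L₀ − L_s = 226 − 128 = 98 mm

98.0 mm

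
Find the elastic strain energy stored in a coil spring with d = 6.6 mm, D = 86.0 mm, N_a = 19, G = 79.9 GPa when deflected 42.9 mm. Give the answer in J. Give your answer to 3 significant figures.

k = Gd⁴/(8D³N_a) = (79.9×10³)(6.6⁴)/(8·86.0³·19) = 1.5681 N/mm
U = ½kδ² = 0.5 × 1.5681 × 42.9² = 1443 N·mm = 1.443 J

1.44 J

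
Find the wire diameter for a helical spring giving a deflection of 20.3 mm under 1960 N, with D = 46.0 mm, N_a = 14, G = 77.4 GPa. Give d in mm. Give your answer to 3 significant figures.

10.8 mm

Required rate k = F/δ = 1960/20.3 = 96.552 N/mm
d = (8D³N_a·k / G)^(1/4) = (8·46.0³·14·96.552 / (77.4×10³))^0.25
  = (13599)^0.25 = 10.7989 mm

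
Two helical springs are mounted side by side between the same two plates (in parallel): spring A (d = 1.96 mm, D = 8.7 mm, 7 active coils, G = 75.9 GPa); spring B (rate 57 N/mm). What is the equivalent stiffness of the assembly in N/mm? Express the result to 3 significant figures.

k_A = Gd⁴/(8D³N_a) = (75.9×10³)(1.96⁴)/(8·8.7³·7) = 30.375 N/mm
Parallel: k_eq = 30.375 + 57 = 87.375 N/mm

87.4 N/mm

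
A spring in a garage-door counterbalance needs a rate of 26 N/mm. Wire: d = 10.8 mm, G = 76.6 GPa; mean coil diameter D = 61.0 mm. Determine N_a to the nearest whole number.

22

N_a = Gd⁴/(8D³k) = (76.6×10³ × 10.8⁴)/(8 × 61.0³ × 26)
    = 1.04213e+09 / 4.7212e+07 = 22.07 → 22 coils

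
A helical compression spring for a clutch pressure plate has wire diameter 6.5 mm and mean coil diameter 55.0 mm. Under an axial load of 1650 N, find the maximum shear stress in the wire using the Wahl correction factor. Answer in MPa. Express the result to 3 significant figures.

987 MPa

Spring index C = D/d = 55.0/6.5 = 8.4615
K_W = (4C−1)/(4C−4) + 0.615/C = 32.846/29.846 + 0.0727 = 1.1732
τ₀ = 8FD/(πd³) = 8·1650·55.0/(π·6.5³) = 726000/862.76 = 841.49 MPa
τ_max = K·τ₀ = 1.1732 × 841.49 = 987.23 MPa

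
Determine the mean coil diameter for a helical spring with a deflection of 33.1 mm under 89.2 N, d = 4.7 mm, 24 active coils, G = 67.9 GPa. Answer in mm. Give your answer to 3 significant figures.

40.0 mm

Required rate k = F/δ = 89.2/33.1 = 2.6949 N/mm
D = (Gd⁴/(8N_a·k))^(1/3) = (67.9×10³·4.7⁴/(8·24·2.6949))^(1/3)
  = (64035.8)^(1/3) = 40.0075 mm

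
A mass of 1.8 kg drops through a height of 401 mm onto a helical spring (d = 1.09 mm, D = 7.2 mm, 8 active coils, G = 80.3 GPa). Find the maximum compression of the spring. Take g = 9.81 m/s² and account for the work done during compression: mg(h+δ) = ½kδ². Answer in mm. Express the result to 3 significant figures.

58.5 mm

k = Gd⁴/(8D³N_a) = (80.3×10³)(1.09⁴)/(8·7.2³·8) = 4.7451 N/mm
W = mg = 1.8 × 9.81 = 17.658 N
½kδ² − Wδ − Wh = 0 → δ = (W + √(W² + 2kWh))/k
δ = (17.658 + √(311.8 + 67198.6))/4.7451 = (17.658 + 259.83)/4.7451 = 58.479 mm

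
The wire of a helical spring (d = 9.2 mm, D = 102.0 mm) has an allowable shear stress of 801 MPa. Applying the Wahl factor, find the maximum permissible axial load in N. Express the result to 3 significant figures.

2130 N

C = D/d = 102.0/9.2 = 11.0870
K_W = (4C−1)/(4C−4) + 0.615/C = 43.348/40.348 + 0.0555 = 1.1298
τ_max = K·8FD/(πd³) → F_max = τ_allow·πd³/(8DK)
F_max = 801·π·9.2³/(8·102.0·1.1298) = 1.9595e+06/921.94 = 2125.4 N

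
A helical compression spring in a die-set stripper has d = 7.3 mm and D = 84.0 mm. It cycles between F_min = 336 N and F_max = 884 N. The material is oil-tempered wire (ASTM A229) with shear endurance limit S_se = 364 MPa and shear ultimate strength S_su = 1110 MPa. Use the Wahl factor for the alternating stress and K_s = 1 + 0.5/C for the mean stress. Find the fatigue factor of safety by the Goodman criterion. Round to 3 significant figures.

1.28

C = D/d = 84.0/7.3 = 11.5068; K_W = (4C−1)/(4C−4)+0.615/C = 1.1248; K_s = 1+0.5/C = 1.0435
F_a = (F_max−F_min)/2 = 274 N; F_m = (F_max+F_min)/2 = 610 N
τ_a = K_W·8F_aD/(πd³) = 1.1248 × 150.66 = 169.47 MPa
τ_m = K_s·8F_mD/(πd³) = 1.0435 × 335.41 = 349.99 MPa
Goodman: 1/n_f = τ_a/S_se + τ_m/S_su = 169.47/364 + 349.99/1110 = 0.46557 + 0.31530 = 0.78088
n_f = 1/0.78088 = 1.281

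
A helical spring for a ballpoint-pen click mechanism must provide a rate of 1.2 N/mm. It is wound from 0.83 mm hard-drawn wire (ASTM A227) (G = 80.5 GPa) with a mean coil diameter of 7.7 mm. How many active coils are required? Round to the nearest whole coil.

N_a = Gd⁴/(8D³k) = (80.5×10³ × 0.83⁴)/(8 × 7.7³ × 1.2)
    = 38203.9 / 4382.72 = 8.717 → 9 coils

9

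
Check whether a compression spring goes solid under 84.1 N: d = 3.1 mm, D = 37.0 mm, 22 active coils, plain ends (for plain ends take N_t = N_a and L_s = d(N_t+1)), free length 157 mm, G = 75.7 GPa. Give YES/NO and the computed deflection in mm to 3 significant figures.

YES, δ = 107 mm

k = Gd⁴/(8D³N_a) = (75.7×10³)(3.1⁴)/(8·37.0³·22) = 0.7842 N/mm
N_t = 22; L_s = 3.1·23 = 71.3 mm; δ_solid = L₀ − L_s = 157 − 71.3 = 85.7 mm
δ = F/k = 84.1/0.7842 = 107.24 mm
δ ≥ δ_solid → spring goes solid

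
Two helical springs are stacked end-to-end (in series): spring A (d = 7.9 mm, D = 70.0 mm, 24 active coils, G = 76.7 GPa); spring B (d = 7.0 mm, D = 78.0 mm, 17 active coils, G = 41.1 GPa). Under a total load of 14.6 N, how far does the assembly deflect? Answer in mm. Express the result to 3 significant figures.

k_A = Gd⁴/(8D³N_a) = (76.7×10³)(7.9⁴)/(8·70.0³·24) = 4.5364 N/mm
k_B = Gd⁴/(8D³N_a) = (41.1×10³)(7.0⁴)/(8·78.0³·17) = 1.529 N/mm
Series: 1/k_eq = 1/4.5364 + 1/1.529 = 0.87446; k_eq = 1.1436 N/mm
δ = F/k_eq = 14.6/1.1436 = 12.767 mm

12.8 mm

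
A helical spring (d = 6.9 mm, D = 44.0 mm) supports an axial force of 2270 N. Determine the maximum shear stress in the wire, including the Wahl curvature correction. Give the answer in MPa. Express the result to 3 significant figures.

Spring index C = D/d = 44.0/6.9 = 6.3768
K_W = (4C−1)/(4C−4) + 0.615/C = 24.507/21.507 + 0.0964 = 1.2359
τ₀ = 8FD/(πd³) = 8·2270·44.0/(π·6.9³) = 799040/1032 = 774.23 MPa
τ_max = K·τ₀ = 1.2359 × 774.23 = 956.9 MPa

957 MPa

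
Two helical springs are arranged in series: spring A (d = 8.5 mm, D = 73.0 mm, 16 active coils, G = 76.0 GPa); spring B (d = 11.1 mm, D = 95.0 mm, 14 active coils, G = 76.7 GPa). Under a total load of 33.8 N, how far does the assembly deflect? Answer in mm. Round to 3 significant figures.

k_A = Gd⁴/(8D³N_a) = (76.0×10³)(8.5⁴)/(8·73.0³·16) = 7.9673 N/mm
k_B = Gd⁴/(8D³N_a) = (76.7×10³)(11.1⁴)/(8·95.0³·14) = 12.125 N/mm
Series: 1/k_eq = 1/7.9673 + 1/12.125 = 0.20798; k_eq = 4.8081 N/mm
δ = F/k_eq = 33.8/4.8081 = 7.0299 mm

7.03 mm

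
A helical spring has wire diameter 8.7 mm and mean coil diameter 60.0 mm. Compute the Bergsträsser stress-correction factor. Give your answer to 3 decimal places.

C = D/d = 60.0/8.7 = 6.8966
K_B = (4C+2)/(4C−3) = 29.586/24.586 = 1.2034

1.203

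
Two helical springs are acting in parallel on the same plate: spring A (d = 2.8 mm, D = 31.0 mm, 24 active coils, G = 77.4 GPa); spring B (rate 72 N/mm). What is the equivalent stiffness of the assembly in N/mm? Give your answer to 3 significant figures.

k_A = Gd⁴/(8D³N_a) = (77.4×10³)(2.8⁴)/(8·31.0³·24) = 0.83174 N/mm
Parallel: k_eq = 0.83174 + 72 = 72.832 N/mm

72.8 N/mm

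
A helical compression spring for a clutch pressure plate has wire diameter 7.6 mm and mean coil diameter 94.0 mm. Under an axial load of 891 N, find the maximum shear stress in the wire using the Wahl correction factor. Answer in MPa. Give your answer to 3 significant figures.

Spring index C = D/d = 94.0/7.6 = 12.3684
K_W = (4C−1)/(4C−4) + 0.615/C = 48.474/45.474 + 0.0497 = 1.1157
τ₀ = 8FD/(πd³) = 8·891·94.0/(π·7.6³) = 670032/1379.1 = 485.85 MPa
τ_max = K·τ₀ = 1.1157 × 485.85 = 542.06 MPa

542 MPa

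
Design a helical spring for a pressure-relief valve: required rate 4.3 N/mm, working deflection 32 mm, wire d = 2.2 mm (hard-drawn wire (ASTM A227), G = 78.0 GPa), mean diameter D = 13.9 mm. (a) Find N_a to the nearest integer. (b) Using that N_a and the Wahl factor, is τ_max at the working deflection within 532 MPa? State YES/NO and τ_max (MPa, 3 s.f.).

(a) 20 coils; (b) NO, τ_max = 560 MPa

N_a = Gd⁴/(8D³k) = (78.0×10³)(2.2⁴)/(8·13.9³·4.3) = 19.78 → N_a = 20
Actual rate k = Gd⁴/(8D³·20) = 4.2523 N/mm
Working load F = kδ = 4.2523·32 = 136.07 N
C = 13.9/2.2 = 6.3182; K_W = (4C−1)/(4C−4)+0.615/C = 1.2384
τ_max = K_W·8FD/(πd³) = 1.2384·452.33 = 560.15 MPa
τ_max > 532 MPa → exceeds allowable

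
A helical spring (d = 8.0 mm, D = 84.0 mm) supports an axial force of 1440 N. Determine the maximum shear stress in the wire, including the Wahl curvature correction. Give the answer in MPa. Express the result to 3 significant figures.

Spring index C = D/d = 84.0/8.0 = 10.5000
K_W = (4C−1)/(4C−4) + 0.615/C = 41.000/38.000 + 0.0586 = 1.1375
τ₀ = 8FD/(πd³) = 8·1440·84.0/(π·8.0³) = 967680/1608.5 = 601.61 MPa
τ_max = K·τ₀ = 1.1375 × 601.61 = 684.34 MPa

684 MPa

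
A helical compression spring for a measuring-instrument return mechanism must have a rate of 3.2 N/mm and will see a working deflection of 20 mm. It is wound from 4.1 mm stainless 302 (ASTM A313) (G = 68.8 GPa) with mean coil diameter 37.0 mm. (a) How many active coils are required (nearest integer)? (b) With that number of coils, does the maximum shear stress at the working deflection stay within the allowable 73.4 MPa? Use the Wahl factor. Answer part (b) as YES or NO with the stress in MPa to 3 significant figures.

(a) 15 coils; (b) NO, τ_max = 102 MPa

N_a = Gd⁴/(8D³k) = (68.8×10³)(4.1⁴)/(8·37.0³·3.2) = 14.99 → N_a = 15
Actual rate k = Gd⁴/(8D³·15) = 3.1984 N/mm
Working load F = kδ = 3.1984·20 = 63.969 N
C = 37.0/4.1 = 9.0244; K_W = (4C−1)/(4C−4)+0.615/C = 1.1616
τ_max = K_W·8FD/(πd³) = 1.1616·87.45 = 101.58 MPa
τ_max > 73.4 MPa → exceeds allowable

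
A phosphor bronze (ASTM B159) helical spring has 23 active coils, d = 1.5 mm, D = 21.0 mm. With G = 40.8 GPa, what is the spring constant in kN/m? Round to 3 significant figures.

0.121 kN/m

k = Gd⁴/(8D³N_a) = (40.8×10³ × 1.5⁴) / (8 × 21.0³ × 23)
  = 206550 / 1.70402e+06 = 0.12121 N/mm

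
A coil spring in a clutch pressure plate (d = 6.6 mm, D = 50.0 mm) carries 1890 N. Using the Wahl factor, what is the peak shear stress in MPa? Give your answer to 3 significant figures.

Spring index C = D/d = 50.0/6.6 = 7.5758
K_W = (4C−1)/(4C−4) + 0.615/C = 29.303/26.303 + 0.0812 = 1.1952
τ₀ = 8FD/(πd³) = 8·1890·50.0/(π·6.6³) = 756000/903.2 = 837.03 MPa
τ_max = K·τ₀ = 1.1952 × 837.03 = 1000.4 MPa

1000 MPa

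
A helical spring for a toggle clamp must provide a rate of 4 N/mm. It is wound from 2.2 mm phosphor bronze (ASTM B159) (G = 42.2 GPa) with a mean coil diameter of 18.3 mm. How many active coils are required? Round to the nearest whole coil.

5

N_a = Gd⁴/(8D³k) = (42.2×10³ × 2.2⁴)/(8 × 18.3³ × 4)
    = 988560 / 196112 = 5.041 → 5 coils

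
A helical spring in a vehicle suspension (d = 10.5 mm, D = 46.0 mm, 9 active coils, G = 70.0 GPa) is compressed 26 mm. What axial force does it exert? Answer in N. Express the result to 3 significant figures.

k = Gd⁴/(8D³N_a) = (70.0×10³)(10.5⁴)/(8·46.0³·9) = 121.41 N/mm
F = k·δ = 121.41 × 26 = 3156.6 N

3160 N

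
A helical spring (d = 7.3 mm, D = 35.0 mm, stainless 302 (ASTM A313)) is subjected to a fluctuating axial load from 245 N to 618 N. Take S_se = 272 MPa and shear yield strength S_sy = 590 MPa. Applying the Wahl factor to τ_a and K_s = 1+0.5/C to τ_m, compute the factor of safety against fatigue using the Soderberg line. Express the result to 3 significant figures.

C = D/d = 35.0/7.3 = 4.7945; K_W = (4C−1)/(4C−4)+0.615/C = 1.3259; K_s = 1+0.5/C = 1.1043
F_a = (F_max−F_min)/2 = 186.5 N; F_m = (F_max+F_min)/2 = 431.5 N
τ_a = K_W·8F_aD/(πd³) = 1.3259 × 42.729 = 56.655 MPa
τ_m = K_s·8F_mD/(πd³) = 1.1043 × 98.86 = 109.17 MPa
Soderberg: 1/n_f = τ_a/S_se + τ_m/S_sy = 56.655/272 + 109.17/590 = 0.20829 + 0.18503 = 0.39332
n_f = 1/0.39332 = 2.542

2.54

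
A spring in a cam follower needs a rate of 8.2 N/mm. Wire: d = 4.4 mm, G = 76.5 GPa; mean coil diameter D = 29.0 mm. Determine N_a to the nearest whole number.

18

N_a = Gd⁴/(8D³k) = (76.5×10³ × 4.4⁴)/(8 × 29.0³ × 8.2)
    = 2.86729e+07 / 1.59992e+06 = 17.92 → 18 coils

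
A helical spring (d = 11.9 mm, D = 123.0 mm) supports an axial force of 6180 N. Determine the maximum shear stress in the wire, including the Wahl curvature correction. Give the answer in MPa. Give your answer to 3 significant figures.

1310 MPa

Spring index C = D/d = 123.0/11.9 = 10.3361
K_W = (4C−1)/(4C−4) + 0.615/C = 40.345/37.345 + 0.0595 = 1.1398
τ₀ = 8FD/(πd³) = 8·6180·123.0/(π·11.9³) = 6.08112e+06/5294.1 = 1148.7 MPa
τ_max = K·τ₀ = 1.1398 × 1148.7 = 1309.3 MPa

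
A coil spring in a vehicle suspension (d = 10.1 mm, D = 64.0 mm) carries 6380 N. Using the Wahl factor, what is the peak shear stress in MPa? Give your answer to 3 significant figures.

Spring index C = D/d = 64.0/10.1 = 6.3366
K_W = (4C−1)/(4C−4) + 0.615/C = 24.347/21.347 + 0.0971 = 1.2376
τ₀ = 8FD/(πd³) = 8·6380·64.0/(π·10.1³) = 3.26656e+06/3236.8 = 1009.2 MPa
τ_max = K·τ₀ = 1.2376 × 1009.2 = 1249 MPa

1250 MPa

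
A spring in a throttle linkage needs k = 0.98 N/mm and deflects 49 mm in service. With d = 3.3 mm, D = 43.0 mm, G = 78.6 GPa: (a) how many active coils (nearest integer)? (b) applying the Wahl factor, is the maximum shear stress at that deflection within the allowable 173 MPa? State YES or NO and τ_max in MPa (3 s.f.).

N_a = Gd⁴/(8D³k) = (78.6×10³)(3.3⁴)/(8·43.0³·0.98) = 14.95 → N_a = 15
Actual rate k = Gd⁴/(8D³·15) = 0.97699 N/mm
Working load F = kδ = 0.97699·49 = 47.873 N
C = 43.0/3.3 = 13.0303; K_W = (4C−1)/(4C−4)+0.615/C = 1.1095
τ_max = K_W·8FD/(πd³) = 1.1095·145.87 = 161.84 MPa
τ_max ≤ 173 MPa → acceptable

(a) 15 coils; (b) YES, τ_max = 162 MPa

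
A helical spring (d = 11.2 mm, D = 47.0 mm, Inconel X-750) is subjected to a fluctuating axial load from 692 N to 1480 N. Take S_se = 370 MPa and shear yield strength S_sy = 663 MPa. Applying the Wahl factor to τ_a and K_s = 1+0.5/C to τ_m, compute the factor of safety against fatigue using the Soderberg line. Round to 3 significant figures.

C = D/d = 47.0/11.2 = 4.1964; K_W = (4C−1)/(4C−4)+0.615/C = 1.3812; K_s = 1+0.5/C = 1.1191
F_a = (F_max−F_min)/2 = 394 N; F_m = (F_max+F_min)/2 = 1086 N
τ_a = K_W·8F_aD/(πd³) = 1.3812 × 33.564 = 46.359 MPa
τ_m = K_s·8F_mD/(πd³) = 1.1191 × 92.515 = 103.54 MPa
Soderberg: 1/n_f = τ_a/S_se + τ_m/S_sy = 46.359/370 + 103.54/663 = 0.12529 + 0.15617 = 0.28146
n_f = 1/0.28146 = 3.553

3.55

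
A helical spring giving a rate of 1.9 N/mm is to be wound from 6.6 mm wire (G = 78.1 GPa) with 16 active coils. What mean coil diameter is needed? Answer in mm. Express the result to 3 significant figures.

84.8 mm

D = (Gd⁴/(8N_a·k))^(1/3) = (78.1×10³·6.6⁴/(8·16·1.9))^(1/3)
  = (609345)^(1/3) = 84.7789 mm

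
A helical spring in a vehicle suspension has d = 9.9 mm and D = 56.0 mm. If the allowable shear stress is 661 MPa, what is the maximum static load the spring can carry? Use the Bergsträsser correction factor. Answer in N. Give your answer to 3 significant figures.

3580 N

C = D/d = 56.0/9.9 = 5.6566
K_B = (4C+2)/(4C−3) = 24.626/19.626 = 1.2548
τ_max = K·8FD/(πd³) → F_max = τ_allow·πd³/(8DK)
F_max = 661·π·9.9³/(8·56.0·1.2548) = 2.0149e+06/562.13 = 3584.4 N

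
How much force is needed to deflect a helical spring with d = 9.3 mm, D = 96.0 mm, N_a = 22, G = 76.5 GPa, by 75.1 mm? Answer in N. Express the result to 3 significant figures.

276 N

k = Gd⁴/(8D³N_a) = (76.5×10³)(9.3⁴)/(8·96.0³·22) = 3.6751 N/mm
F = k·δ = 3.6751 × 75.1 = 276 N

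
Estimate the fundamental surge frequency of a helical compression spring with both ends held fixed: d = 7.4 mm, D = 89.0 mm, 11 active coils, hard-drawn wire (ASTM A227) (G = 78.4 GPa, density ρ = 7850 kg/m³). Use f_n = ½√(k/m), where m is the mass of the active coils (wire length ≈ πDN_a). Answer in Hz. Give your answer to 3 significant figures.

k = Gd⁴/(8D³N_a) = (78.4×10³)(7.4⁴)/(8·89.0³·11) = 3.7896 N/mm = 3789.6 N/m
Wire length L = πDN_a = π·89.0·11 = 3075.6 mm
m = ρ·(πd²/4)·L = 7850 × 43.008×10⁻⁶ m² × 3.0756 m = 1.0384 kg
f_n = ½√(k/m) = 0.5·√(3789.6/1.0384) = 0.5·√(3649.5) = 30.206 Hz

30.2 Hz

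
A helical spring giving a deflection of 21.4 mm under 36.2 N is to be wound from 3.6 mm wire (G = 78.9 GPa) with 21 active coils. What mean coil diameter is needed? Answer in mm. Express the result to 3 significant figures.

Required rate k = F/δ = 36.2/21.4 = 1.6916 N/mm
D = (Gd⁴/(8N_a·k))^(1/3) = (78.9×10³·3.6⁴/(8·21·1.6916))^(1/3)
  = (46631.9)^(1/3) = 35.9938 mm

36.0 mm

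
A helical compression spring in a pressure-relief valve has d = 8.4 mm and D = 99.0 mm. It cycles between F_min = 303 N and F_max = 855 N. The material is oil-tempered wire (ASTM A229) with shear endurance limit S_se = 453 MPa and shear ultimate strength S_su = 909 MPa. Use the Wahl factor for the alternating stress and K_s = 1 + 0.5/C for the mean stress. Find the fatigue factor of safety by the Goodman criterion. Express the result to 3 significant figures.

1.74

C = D/d = 99.0/8.4 = 11.7857; K_W = (4C−1)/(4C−4)+0.615/C = 1.1217; K_s = 1+0.5/C = 1.0424
F_a = (F_max−F_min)/2 = 276 N; F_m = (F_max+F_min)/2 = 579 N
τ_a = K_W·8F_aD/(πd³) = 1.1217 × 117.39 = 131.68 MPa
τ_m = K_s·8F_mD/(πd³) = 1.0424 × 246.27 = 256.72 MPa
Goodman: 1/n_f = τ_a/S_se + τ_m/S_su = 131.68/453 + 256.72/909 = 0.29069 + 0.28242 = 0.57311
n_f = 1/0.57311 = 1.745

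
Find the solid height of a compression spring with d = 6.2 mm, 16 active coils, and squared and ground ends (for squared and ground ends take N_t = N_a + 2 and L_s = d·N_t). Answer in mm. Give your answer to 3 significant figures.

112 mm

squared and ground ends: N_t = N_a + 2 = 16 + 2 = 18
L_s = d·N_t = 6.2 × 18 = 111.6 mm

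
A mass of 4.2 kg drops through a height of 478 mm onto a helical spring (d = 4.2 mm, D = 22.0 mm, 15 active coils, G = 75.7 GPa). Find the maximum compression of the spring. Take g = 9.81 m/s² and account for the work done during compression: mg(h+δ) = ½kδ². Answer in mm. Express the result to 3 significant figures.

48.5 mm

k = Gd⁴/(8D³N_a) = (75.7×10³)(4.2⁴)/(8·22.0³·15) = 18.435 N/mm
W = mg = 4.2 × 9.81 = 41.202 N
½kδ² − Wδ − Wh = 0 → δ = (W + √(W² + 2kWh))/k
δ = (41.202 + √(1697.6 + 726139))/18.435 = (41.202 + 853.13)/18.435 = 48.513 mm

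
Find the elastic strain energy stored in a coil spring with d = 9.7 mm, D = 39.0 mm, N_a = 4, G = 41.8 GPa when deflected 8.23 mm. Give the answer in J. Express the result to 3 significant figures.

k = Gd⁴/(8D³N_a) = (41.8×10³)(9.7⁴)/(8·39.0³·4) = 194.95 N/mm
U = ½kδ² = 0.5 × 194.95 × 8.23² = 6602.2 N·mm = 6.6022 J

6.60 J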